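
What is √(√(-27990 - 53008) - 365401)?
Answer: √(-365401 + I*√80998) ≈ 0.235 + 604.48*I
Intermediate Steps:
√(√(-27990 - 53008) - 365401) = √(√(-80998) - 365401) = √(I*√80998 - 365401) = √(-365401 + I*√80998)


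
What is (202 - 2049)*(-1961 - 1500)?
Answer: 6392467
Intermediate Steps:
(202 - 2049)*(-1961 - 1500) = -1847*(-3461) = 6392467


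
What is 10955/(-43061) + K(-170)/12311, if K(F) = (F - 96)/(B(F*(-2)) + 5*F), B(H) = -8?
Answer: -57852218032/227423183559 ≈ -0.25438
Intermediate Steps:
K(F) = (-96 + F)/(-8 + 5*F) (K(F) = (F - 96)/(-8 + 5*F) = (-96 + F)/(-8 + 5*F))
10955/(-43061) + K(-170)/12311 = 10955/(-43061) + ((-96 - 170)/(-8 + 5*(-170)))/12311 = 10955*(-1/43061) + (-266/(-8 - 850))*(1/12311) = -10955/43061 + (-266/(-858))*(1/12311) = -10955/43061 - 1/858*(-266)*(1/12311) = -10955/43061 + (133/429)*(1/12311) = -10955/43061 + 133/5281419 = -57852218032/227423183559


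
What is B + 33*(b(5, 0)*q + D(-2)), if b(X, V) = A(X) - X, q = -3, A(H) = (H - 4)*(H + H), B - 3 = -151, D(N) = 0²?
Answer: -643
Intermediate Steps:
D(N) = 0
B = -148 (B = 3 - 151 = -148)
A(H) = 2*H*(-4 + H) (A(H) = (-4 + H)*(2*H) = 2*H*(-4 + H))
b(X, V) = -X + 2*X*(-4 + X) (b(X, V) = 2*X*(-4 + X) - X = -X + 2*X*(-4 + X))
B + 33*(b(5, 0)*q + D(-2)) = -148 + 33*((5*(-9 + 2*5))*(-3) + 0) = -148 + 33*((5*(-9 + 10))*(-3) + 0) = -148 + 33*((5*1)*(-3) + 0) = -148 + 33*(5*(-3) + 0) = -148 + 33*(-15 + 0) = -148 + 33*(-15) = -148 - 495 = -643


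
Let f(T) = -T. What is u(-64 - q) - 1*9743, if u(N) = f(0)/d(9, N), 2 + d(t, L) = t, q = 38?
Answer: -9743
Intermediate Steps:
d(t, L) = -2 + t
u(N) = 0 (u(N) = (-1*0)/(-2 + 9) = 0/7 = 0*(1/7) = 0)
u(-64 - q) - 1*9743 = 0 - 1*9743 = 0 - 9743 = -9743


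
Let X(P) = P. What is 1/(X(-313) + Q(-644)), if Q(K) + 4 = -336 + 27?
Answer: -1/626 ≈ -0.0015974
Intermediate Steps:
Q(K) = -313 (Q(K) = -4 + (-336 + 27) = -4 - 309 = -313)
1/(X(-313) + Q(-644)) = 1/(-313 - 313) = 1/(-626) = -1/626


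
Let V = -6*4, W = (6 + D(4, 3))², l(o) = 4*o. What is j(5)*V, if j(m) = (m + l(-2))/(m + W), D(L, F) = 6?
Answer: 72/149 ≈ 0.48322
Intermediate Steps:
W = 144 (W = (6 + 6)² = 12² = 144)
V = -24
j(m) = (-8 + m)/(144 + m) (j(m) = (m + 4*(-2))/(m + 144) = (m - 8)/(144 + m) = (-8 + m)/(144 + m))
j(5)*V = ((-8 + 5)/(144 + 5))*(-24) = (-3/149)*(-24) = ((1/149)*(-3))*(-24) = -3/149*(-24) = 72/149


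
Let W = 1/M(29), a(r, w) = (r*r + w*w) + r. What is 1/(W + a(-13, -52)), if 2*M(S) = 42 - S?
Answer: 13/37182 ≈ 0.00034963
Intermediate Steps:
M(S) = 21 - S/2 (M(S) = (42 - S)/2 = 21 - S/2)
a(r, w) = r + r² + w² (a(r, w) = (r² + w²) + r = r + r² + w²)
W = 2/13 (W = 1/(21 - ½*29) = 1/(21 - 29/2) = 1/(13/2) = 2/13 ≈ 0.15385)
1/(W + a(-13, -52)) = 1/(2/13 + (-13 + (-13)² + (-52)²)) = 1/(2/13 + (-13 + 169 + 2704)) = 1/(2/13 + 2860) = 1/(37182/13) = 13/37182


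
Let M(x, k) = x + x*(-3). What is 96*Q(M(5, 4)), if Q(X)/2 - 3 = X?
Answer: -1344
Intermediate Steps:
M(x, k) = -2*x (M(x, k) = x - 3*x = -2*x)
Q(X) = 6 + 2*X
96*Q(M(5, 4)) = 96*(6 + 2*(-2*5)) = 96*(6 + 2*(-10)) = 96*(6 - 20) = 96*(-14) = -1344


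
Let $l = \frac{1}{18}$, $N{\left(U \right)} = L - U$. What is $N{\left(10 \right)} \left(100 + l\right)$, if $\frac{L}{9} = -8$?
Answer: $- \frac{73841}{9} \approx -8204.6$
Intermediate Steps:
$L = -72$ ($L = 9 \left(-8\right) = -72$)
$N{\left(U \right)} = -72 - U$
$l = \frac{1}{18} \approx 0.055556$
$N{\left(10 \right)} \left(100 + l\right) = \left(-72 - 10\right) \left(100 + \frac{1}{18}\right) = \left(-72 - 10\right) \frac{1801}{18} = \left(-82\right) \frac{1801}{18} = - \frac{73841}{9}$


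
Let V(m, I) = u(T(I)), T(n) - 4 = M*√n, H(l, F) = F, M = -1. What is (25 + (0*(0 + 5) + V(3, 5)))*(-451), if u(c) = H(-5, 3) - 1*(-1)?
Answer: -13079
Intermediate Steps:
T(n) = 4 - √n
u(c) = 4 (u(c) = 3 - 1*(-1) = 3 + 1 = 4)
V(m, I) = 4
(25 + (0*(0 + 5) + V(3, 5)))*(-451) = (25 + (0*(0 + 5) + 4))*(-451) = (25 + (0*5 + 4))*(-451) = (25 + (0 + 4))*(-451) = (25 + 4)*(-451) = 29*(-451) = -13079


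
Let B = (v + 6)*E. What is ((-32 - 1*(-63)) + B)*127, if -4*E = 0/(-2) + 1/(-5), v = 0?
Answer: 39751/10 ≈ 3975.1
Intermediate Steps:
E = 1/20 (E = -(0/(-2) + 1/(-5))/4 = -(0*(-1/2) + 1*(-1/5))/4 = -(0 - 1/5)/4 = -1/4*(-1/5) = 1/20 ≈ 0.050000)
B = 3/10 (B = (0 + 6)*(1/20) = 6*(1/20) = 3/10 ≈ 0.30000)
((-32 - 1*(-63)) + B)*127 = ((-32 - 1*(-63)) + 3/10)*127 = ((-32 + 63) + 3/10)*127 = (31 + 3/10)*127 = (313/10)*127 = 39751/10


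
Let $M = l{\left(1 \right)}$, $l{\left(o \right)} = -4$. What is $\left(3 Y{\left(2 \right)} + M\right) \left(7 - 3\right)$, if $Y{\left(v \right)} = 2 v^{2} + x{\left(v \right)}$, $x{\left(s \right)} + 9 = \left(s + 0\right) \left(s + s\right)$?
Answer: $68$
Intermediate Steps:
$M = -4$
$x{\left(s \right)} = -9 + 2 s^{2}$ ($x{\left(s \right)} = -9 + \left(s + 0\right) \left(s + s\right) = -9 + s 2 s = -9 + 2 s^{2}$)
$Y{\left(v \right)} = -9 + 4 v^{2}$ ($Y{\left(v \right)} = 2 v^{2} + \left(-9 + 2 v^{2}\right) = -9 + 4 v^{2}$)
$\left(3 Y{\left(2 \right)} + M\right) \left(7 - 3\right) = \left(3 \left(-9 + 4 \cdot 2^{2}\right) - 4\right) \left(7 - 3\right) = \left(3 \left(-9 + 4 \cdot 4\right) - 4\right) 4 = \left(3 \left(-9 + 16\right) - 4\right) 4 = \left(3 \cdot 7 - 4\right) 4 = \left(21 - 4\right) 4 = 17 \cdot 4 = 68$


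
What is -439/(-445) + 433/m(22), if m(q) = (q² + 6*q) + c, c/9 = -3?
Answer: 451256/262105 ≈ 1.7217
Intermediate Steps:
c = -27 (c = 9*(-3) = -27)
m(q) = -27 + q² + 6*q (m(q) = (q² + 6*q) - 27 = -27 + q² + 6*q)
-439/(-445) + 433/m(22) = -439/(-445) + 433/(-27 + 22² + 6*22) = -439*(-1/445) + 433/(-27 + 484 + 132) = 439/445 + 433/589 = 451256/262105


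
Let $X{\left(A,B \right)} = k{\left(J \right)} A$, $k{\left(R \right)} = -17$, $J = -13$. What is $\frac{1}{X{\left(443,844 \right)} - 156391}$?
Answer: $- \frac{1}{163922} \approx -6.1005 \cdot 10^{-6}$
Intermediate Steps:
$X{\left(A,B \right)} = - 17 A$
$\frac{1}{X{\left(443,844 \right)} - 156391} = \frac{1}{\left(-17\right) 443 - 156391} = \frac{1}{-7531 - 156391} = \frac{1}{-163922} = - \frac{1}{163922}$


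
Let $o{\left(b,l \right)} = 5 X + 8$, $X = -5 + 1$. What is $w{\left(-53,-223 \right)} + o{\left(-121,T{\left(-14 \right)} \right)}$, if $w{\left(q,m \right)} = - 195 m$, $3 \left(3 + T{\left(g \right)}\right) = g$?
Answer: $43473$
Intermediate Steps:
$X = -4$
$T{\left(g \right)} = -3 + \frac{g}{3}$
$o{\left(b,l \right)} = -12$ ($o{\left(b,l \right)} = 5 \left(-4\right) + 8 = -20 + 8 = -12$)
$w{\left(-53,-223 \right)} + o{\left(-121,T{\left(-14 \right)} \right)} = \left(-195\right) \left(-223\right) - 12 = 43485 - 12 = 43473$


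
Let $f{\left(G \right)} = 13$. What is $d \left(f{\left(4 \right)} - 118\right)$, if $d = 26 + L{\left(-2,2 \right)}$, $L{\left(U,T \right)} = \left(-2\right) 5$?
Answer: $-1680$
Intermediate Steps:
$L{\left(U,T \right)} = -10$
$d = 16$ ($d = 26 - 10 = 16$)
$d \left(f{\left(4 \right)} - 118\right) = 16 \left(13 - 118\right) = 16 \left(-105\right) = -1680$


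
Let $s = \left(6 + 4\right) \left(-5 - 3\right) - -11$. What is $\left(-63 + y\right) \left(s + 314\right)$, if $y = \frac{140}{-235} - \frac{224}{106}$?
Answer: $- \frac{40101845}{2491} \approx -16099.0$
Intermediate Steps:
$s = -69$ ($s = 10 \left(-8\right) + 11 = -80 + 11 = -69$)
$y = - \frac{6748}{2491}$ ($y = 140 \left(- \frac{1}{235}\right) - \frac{112}{53} = - \frac{28}{47} - \frac{112}{53} = - \frac{6748}{2491} \approx -2.709$)
$\left(-63 + y\right) \left(s + 314\right) = \left(-63 - \frac{6748}{2491}\right) \left(-69 + 314\right) = \left(- \frac{163681}{2491}\right) 245 = - \frac{40101845}{2491}$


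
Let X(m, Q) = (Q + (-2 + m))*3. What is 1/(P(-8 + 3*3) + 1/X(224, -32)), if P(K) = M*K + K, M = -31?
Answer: -570/17099 ≈ -0.033335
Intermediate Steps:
P(K) = -30*K (P(K) = -31*K + K = -30*K)
X(m, Q) = -6 + 3*Q + 3*m (X(m, Q) = (-2 + Q + m)*3 = -6 + 3*Q + 3*m)
1/(P(-8 + 3*3) + 1/X(224, -32)) = 1/(-30*(-8 + 3*3) + 1/(-6 + 3*(-32) + 3*224)) = 1/(-30*(-8 + 9) + 1/(-6 - 96 + 672)) = 1/(-30*1 + 1/570) = 1/(-30 + 1/570) = 1/(-17099/570) = -570/17099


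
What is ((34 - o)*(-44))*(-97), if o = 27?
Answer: 29876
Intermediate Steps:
((34 - o)*(-44))*(-97) = ((34 - 1*27)*(-44))*(-97) = ((34 - 27)*(-44))*(-97) = (7*(-44))*(-97) = -308*(-97) = 29876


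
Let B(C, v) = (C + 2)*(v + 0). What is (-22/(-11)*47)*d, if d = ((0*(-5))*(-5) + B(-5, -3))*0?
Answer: 0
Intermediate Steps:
B(C, v) = v*(2 + C) (B(C, v) = (2 + C)*v = v*(2 + C))
d = 0 (d = ((0*(-5))*(-5) - 3*(2 - 5))*0 = (0*(-5) - 3*(-3))*0 = (0 + 9)*0 = 9*0 = 0)
(-22/(-11)*47)*d = (-22/(-11)*47)*0 = (-22*(-1/11)*47)*0 = (2*47)*0 = 94*0 = 0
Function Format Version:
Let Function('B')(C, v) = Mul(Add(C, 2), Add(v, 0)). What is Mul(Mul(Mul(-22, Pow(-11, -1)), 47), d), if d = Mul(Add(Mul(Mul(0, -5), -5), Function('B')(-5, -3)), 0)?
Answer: 0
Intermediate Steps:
Function('B')(C, v) = Mul(v, Add(2, C)) (Function('B')(C, v) = Mul(Add(2, C), v) = Mul(v, Add(2, C)))
d = 0 (d = Mul(Add(Mul(Mul(0, -5), -5), Mul(-3, Add(2, -5))), 0) = Mul(Add(Mul(0, -5), Mul(-3, -3)), 0) = Mul(Add(0, 9), 0) = Mul(9, 0) = 0)
Mul(Mul(Mul(-22, Pow(-11, -1)), 47), d) = Mul(Mul(Mul(-22, Pow(-11, -1)), 47), 0) = Mul(Mul(Mul(-22, Rational(-1, 11)), 47), 0) = Mul(Mul(2, 47), 0) = Mul(94, 0) = 0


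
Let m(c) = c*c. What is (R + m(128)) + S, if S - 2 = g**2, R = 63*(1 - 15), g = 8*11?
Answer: 23248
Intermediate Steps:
m(c) = c**2
g = 88
R = -882 (R = 63*(-14) = -882)
S = 7746 (S = 2 + 88**2 = 2 + 7744 = 7746)
(R + m(128)) + S = (-882 + 128**2) + 7746 = (-882 + 16384) + 7746 = 15502 + 7746 = 23248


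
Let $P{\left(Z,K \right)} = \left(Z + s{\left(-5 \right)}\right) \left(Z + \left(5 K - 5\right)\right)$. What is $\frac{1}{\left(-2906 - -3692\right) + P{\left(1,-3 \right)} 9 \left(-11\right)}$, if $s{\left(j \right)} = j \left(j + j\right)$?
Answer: $\frac{1}{96717} \approx 1.0339 \cdot 10^{-5}$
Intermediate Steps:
$s{\left(j \right)} = 2 j^{2}$ ($s{\left(j \right)} = j 2 j = 2 j^{2}$)
$P{\left(Z,K \right)} = \left(50 + Z\right) \left(-5 + Z + 5 K\right)$ ($P{\left(Z,K \right)} = \left(Z + 2 \left(-5\right)^{2}\right) \left(Z + \left(5 K - 5\right)\right) = \left(Z + 2 \cdot 25\right) \left(Z + \left(-5 + 5 K\right)\right) = \left(Z + 50\right) \left(-5 + Z + 5 K\right) = \left(50 + Z\right) \left(-5 + Z + 5 K\right)$)
$\frac{1}{\left(-2906 - -3692\right) + P{\left(1,-3 \right)} 9 \left(-11\right)} = \frac{1}{\left(-2906 - -3692\right) + \left(-250 + 1^{2} + 45 \cdot 1 + 250 \left(-3\right) + 5 \left(-3\right) 1\right) 9 \left(-11\right)} = \frac{1}{\left(-2906 + 3692\right) + \left(-250 + 1 + 45 - 750 - 15\right) 9 \left(-11\right)} = \frac{1}{786 + \left(-969\right) 9 \left(-11\right)} = \frac{1}{786 - -95931} = \frac{1}{786 + 95931} = \frac{1}{96717}$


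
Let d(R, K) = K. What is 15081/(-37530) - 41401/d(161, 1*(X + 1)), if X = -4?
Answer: 172637143/12510 ≈ 13800.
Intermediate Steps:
15081/(-37530) - 41401/d(161, 1*(X + 1)) = 15081/(-37530) - 41401/(-4 + 1) = 15081*(-1/37530) - 41401/(1*(-3)) = -5027/12510 - 41401/(-3) = -5027/12510 - 41401*(-⅓) = -5027/12510 + 41401/3 = 172637143/12510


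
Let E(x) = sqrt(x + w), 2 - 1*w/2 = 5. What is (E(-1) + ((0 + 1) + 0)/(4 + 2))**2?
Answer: -251/36 + I*sqrt(7)/3 ≈ -6.9722 + 0.88192*I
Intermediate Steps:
w = -6 (w = 4 - 2*5 = 4 - 10 = -6)
E(x) = sqrt(-6 + x) (E(x) = sqrt(x - 6) = sqrt(-6 + x))
(E(-1) + ((0 + 1) + 0)/(4 + 2))**2 = (sqrt(-6 - 1) + ((0 + 1) + 0)/(4 + 2))**2 = (sqrt(-7) + (1 + 0)/6)**2 = (I*sqrt(7) + (1/6)*1)**2 = (I*sqrt(7) + 1/6)**2 = (1/6 + I*sqrt(7))**2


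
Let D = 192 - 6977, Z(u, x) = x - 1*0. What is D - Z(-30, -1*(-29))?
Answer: -6814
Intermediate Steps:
Z(u, x) = x (Z(u, x) = x + 0 = x)
D = -6785
D - Z(-30, -1*(-29)) = -6785 - (-1)*(-29) = -6785 - 1*29 = -6785 - 29 = -6814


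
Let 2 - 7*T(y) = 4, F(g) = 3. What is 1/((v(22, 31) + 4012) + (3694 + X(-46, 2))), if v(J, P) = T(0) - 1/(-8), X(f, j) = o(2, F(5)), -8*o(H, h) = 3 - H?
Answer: 7/53940 ≈ 0.00012977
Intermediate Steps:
T(y) = -2/7 (T(y) = 2/7 - 1/7*4 = 2/7 - 4/7 = -2/7)
o(H, h) = -3/8 + H/8 (o(H, h) = -(3 - H)/8 = -3/8 + H/8)
X(f, j) = -1/8 (X(f, j) = -3/8 + (1/8)*2 = -3/8 + 1/4 = -1/8)
v(J, P) = -9/56 (v(J, P) = -2/7 - 1/(-8) = -2/7 - 1*(-1/8) = -2/7 + 1/8 = -9/56)
1/((v(22, 31) + 4012) + (3694 + X(-46, 2))) = 1/((-9/56 + 4012) + (3694 - 1/8)) = 1/(224663/56 + 29551/8) = 1/(53940/7) = 7/53940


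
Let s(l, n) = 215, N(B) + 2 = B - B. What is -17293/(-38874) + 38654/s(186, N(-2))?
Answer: 1506353591/8357910 ≈ 180.23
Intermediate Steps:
N(B) = -2 (N(B) = -2 + (B - B) = -2 + 0 = -2)
-17293/(-38874) + 38654/s(186, N(-2)) = -17293/(-38874) + 38654/215 = -17293*(-1/38874) + 38654*(1/215) = 17293/38874 + 38654/215 = 1506353591/8357910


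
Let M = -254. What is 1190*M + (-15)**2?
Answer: -302035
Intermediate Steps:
1190*M + (-15)**2 = 1190*(-254) + (-15)**2 = -302260 + 225 = -302035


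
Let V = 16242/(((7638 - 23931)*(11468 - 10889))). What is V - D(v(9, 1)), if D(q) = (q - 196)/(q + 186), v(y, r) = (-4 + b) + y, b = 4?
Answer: 65219437/68131895 ≈ 0.95725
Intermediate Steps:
v(y, r) = y (v(y, r) = (-4 + 4) + y = 0 + y = y)
D(q) = (-196 + q)/(186 + q)
V = -5414/3144549 (V = 16242/((-16293*579)) = 16242/(-9433647) = 16242*(-1/9433647) = -5414/3144549 ≈ -0.0017217)
V - D(v(9, 1)) = -5414/3144549 - (-196 + 9)/(186 + 9) = -5414/3144549 - (-187)/195 = -5414/3144549 - 1*(-187/195) = -5414/3144549 + 187/195 = 65219437/68131895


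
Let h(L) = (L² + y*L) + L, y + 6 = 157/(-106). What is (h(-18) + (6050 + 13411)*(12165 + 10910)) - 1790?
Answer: 23800244960/53 ≈ 4.4906e+8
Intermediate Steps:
y = -793/106 (y = -6 + 157/(-106) = -6 + 157*(-1/106) = -6 - 157/106 = -793/106 ≈ -7.4811)
h(L) = L² - 687*L/106 (h(L) = (L² - 793*L/106) + L = L² - 687*L/106)
(h(-18) + (6050 + 13411)*(12165 + 10910)) - 1790 = ((1/106)*(-18)*(-687 + 106*(-18)) + (6050 + 13411)*(12165 + 10910)) - 1790 = ((1/106)*(-18)*(-687 - 1908) + 19461*23075) - 1790 = ((1/106)*(-18)*(-2595) + 449062575) - 1790 = (23355/53 + 449062575) - 1790 = 23800339830/53 - 1790 = 23800244960/53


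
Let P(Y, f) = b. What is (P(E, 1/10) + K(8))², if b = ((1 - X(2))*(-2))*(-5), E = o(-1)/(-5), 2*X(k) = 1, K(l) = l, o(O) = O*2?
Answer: 169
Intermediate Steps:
o(O) = 2*O
X(k) = ½ (X(k) = (½)*1 = ½)
E = ⅖ (E = (2*(-1))/(-5) = -2*(-⅕) = ⅖ ≈ 0.40000)
b = 5 (b = ((1 - 1*½)*(-2))*(-5) = ((1 - ½)*(-2))*(-5) = ((½)*(-2))*(-5) = -1*(-5) = 5)
P(Y, f) = 5
(P(E, 1/10) + K(8))² = (5 + 8)² = 13² = 169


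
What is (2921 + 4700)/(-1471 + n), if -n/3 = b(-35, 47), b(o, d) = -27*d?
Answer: 7621/2336 ≈ 3.2624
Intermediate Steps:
n = 3807 (n = -(-81)*47 = -3*(-1269) = 3807)
(2921 + 4700)/(-1471 + n) = (2921 + 4700)/(-1471 + 3807) = 7621/2336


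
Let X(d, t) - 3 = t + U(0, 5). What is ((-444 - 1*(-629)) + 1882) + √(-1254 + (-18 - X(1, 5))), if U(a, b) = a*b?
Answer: 2067 + 16*I*√5 ≈ 2067.0 + 35.777*I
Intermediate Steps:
X(d, t) = 3 + t (X(d, t) = 3 + (t + 0*5) = 3 + (t + 0) = 3 + t)
((-444 - 1*(-629)) + 1882) + √(-1254 + (-18 - X(1, 5))) = ((-444 - 1*(-629)) + 1882) + √(-1254 + (-18 - (3 + 5))) = ((-444 + 629) + 1882) + √(-1254 + (-18 - 1*8)) = (185 + 1882) + √(-1254 + (-18 - 8)) = 2067 + √(-1254 - 26) = 2067 + √(-1280) = 2067 + 16*I*√5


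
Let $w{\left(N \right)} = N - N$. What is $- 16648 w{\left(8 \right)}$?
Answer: $0$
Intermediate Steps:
$w{\left(N \right)} = 0$
$- 16648 w{\left(8 \right)} = \left(-16648\right) 0 = 0$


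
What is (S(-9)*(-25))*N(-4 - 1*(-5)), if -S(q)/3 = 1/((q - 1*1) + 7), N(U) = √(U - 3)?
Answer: -25*I*√2 ≈ -35.355*I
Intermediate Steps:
N(U) = √(-3 + U)
S(q) = -3/(6 + q) (S(q) = -3/((q - 1*1) + 7) = -3/((q - 1) + 7) = -3/((-1 + q) + 7) = -3/(6 + q))
(S(-9)*(-25))*N(-4 - 1*(-5)) = (-3/(6 - 9)*(-25))*√(-3 + (-4 - 1*(-5))) = (-3/(-3)*(-25))*√(-3 + (-4 + 5)) = (-3*(-⅓)*(-25))*√(-3 + 1) = (1*(-25))*√(-2) = -25*I*√2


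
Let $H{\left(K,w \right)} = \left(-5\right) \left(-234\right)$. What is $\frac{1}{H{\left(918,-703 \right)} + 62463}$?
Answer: $\frac{1}{63633} \approx 1.5715 \cdot 10^{-5}$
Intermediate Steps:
$H{\left(K,w \right)} = 1170$
$\frac{1}{H{\left(918,-703 \right)} + 62463} = \frac{1}{1170 + 62463} = \frac{1}{63633}$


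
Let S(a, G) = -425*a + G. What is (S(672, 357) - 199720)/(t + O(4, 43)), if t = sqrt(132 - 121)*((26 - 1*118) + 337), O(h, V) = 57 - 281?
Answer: -15518816/87157 - 2424815*sqrt(11)/12451 ≈ -823.96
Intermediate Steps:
S(a, G) = G - 425*a
O(h, V) = -224
t = 245*sqrt(11) (t = sqrt(11)*((26 - 118) + 337) = sqrt(11)*(-92 + 337) = sqrt(11)*245 = 245*sqrt(11) ≈ 812.57)
(S(672, 357) - 199720)/(t + O(4, 43)) = ((357 - 425*672) - 199720)/(245*sqrt(11) - 224) = ((357 - 285600) - 199720)/(-224 + 245*sqrt(11)) = (-285243 - 199720)/(-224 + 245*sqrt(11)) = -484963/(-224 + 245*sqrt(11))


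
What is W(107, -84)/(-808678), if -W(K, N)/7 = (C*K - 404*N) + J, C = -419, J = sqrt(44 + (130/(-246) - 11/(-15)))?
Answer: -76279/808678 + 7*sqrt(1857710)/165778990 ≈ -0.094268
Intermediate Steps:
J = sqrt(1857710)/205 (J = sqrt(44 + (130*(-1/246) - 11*(-1/15))) = sqrt(44 + (-65/123 + 11/15)) = sqrt(44 + 42/205) = sqrt(9062/205) = sqrt(1857710)/205 ≈ 6.6487)
W(K, N) = 2828*N + 2933*K - 7*sqrt(1857710)/205 (W(K, N) = -7*((-419*K - 404*N) + sqrt(1857710)/205) = -7*(-419*K - 404*N + sqrt(1857710)/205) = 2828*N + 2933*K - 7*sqrt(1857710)/205)
W(107, -84)/(-808678) = (2828*(-84) + 2933*107 - 7*sqrt(1857710)/205)/(-808678) = (-237552 + 313831 - 7*sqrt(1857710)/205)*(-1/808678) = (76279 - 7*sqrt(1857710)/205)*(-1/808678) = -76279/808678 + 7*sqrt(1857710)/165778990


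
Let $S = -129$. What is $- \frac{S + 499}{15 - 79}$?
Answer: $\frac{185}{32} \approx 5.7813$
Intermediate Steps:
$- \frac{S + 499}{15 - 79} = - \frac{-129 + 499}{15 - 79} = - \frac{370}{-64} = - \frac{370 \left(-1\right)}{64} = \left(-1\right) \left(- \frac{185}{32}\right) = \frac{185}{32}$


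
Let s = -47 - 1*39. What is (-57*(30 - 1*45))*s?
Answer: -73530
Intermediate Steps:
s = -86 (s = -47 - 39 = -86)
(-57*(30 - 1*45))*s = -57*(30 - 1*45)*(-86) = -57*(30 - 45)*(-86) = -57*(-15)*(-86) = 855*(-86) = -73530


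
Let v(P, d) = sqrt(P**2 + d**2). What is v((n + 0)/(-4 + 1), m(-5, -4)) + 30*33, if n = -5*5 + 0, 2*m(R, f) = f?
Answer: 990 + sqrt(661)/3 ≈ 998.57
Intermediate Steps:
m(R, f) = f/2
n = -25 (n = -25 + 0 = -25)
v((n + 0)/(-4 + 1), m(-5, -4)) + 30*33 = sqrt(((-25 + 0)/(-4 + 1))**2 + ((1/2)*(-4))**2) + 30*33 = sqrt((-25/(-3))**2 + (-2)**2) + 990 = sqrt((-25*(-1/3))**2 + 4) + 990 = sqrt((25/3)**2 + 4) + 990 = sqrt(625/9 + 4) + 990 = sqrt(661/9) + 990 = sqrt(661)/3 + 990 = 990 + sqrt(661)/3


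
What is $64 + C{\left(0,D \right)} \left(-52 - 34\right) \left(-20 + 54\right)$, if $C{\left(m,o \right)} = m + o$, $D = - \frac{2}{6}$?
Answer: $\frac{3116}{3} \approx 1038.7$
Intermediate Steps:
$D = - \frac{1}{3}$ ($D = \left(-2\right) \frac{1}{6} = - \frac{1}{3} \approx -0.33333$)
$64 + C{\left(0,D \right)} \left(-52 - 34\right) \left(-20 + 54\right) = 64 + \left(0 - \frac{1}{3}\right) \left(-52 - 34\right) \left(-20 + 54\right) = 64 - \frac{\left(-86\right) 34}{3} = 64 - - \frac{2924}{3} = 64 + \frac{2924}{3} = \frac{3116}{3}$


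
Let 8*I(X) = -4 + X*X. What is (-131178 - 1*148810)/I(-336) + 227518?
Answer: 6420680538/28223 ≈ 2.2750e+5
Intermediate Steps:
I(X) = -½ + X²/8 (I(X) = (-4 + X*X)/8 = (-4 + X²)/8 = -½ + X²/8)
(-131178 - 1*148810)/I(-336) + 227518 = (-131178 - 1*148810)/(-½ + (⅛)*(-336)²) + 227518 = (-131178 - 148810)/(-½ + (⅛)*112896) + 227518 = -279988/(-½ + 14112) + 227518 = -279988/28223/2 + 227518 = -279988*2/28223 + 227518 = -559976/28223 + 227518 = 6420680538/28223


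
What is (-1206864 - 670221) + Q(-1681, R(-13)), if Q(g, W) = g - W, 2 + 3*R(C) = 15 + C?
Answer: -1878766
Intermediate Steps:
R(C) = 13/3 + C/3 (R(C) = -⅔ + (15 + C)/3 = -⅔ + (5 + C/3) = 13/3 + C/3)
(-1206864 - 670221) + Q(-1681, R(-13)) = (-1206864 - 670221) + (-1681 - (13/3 + (⅓)*(-13))) = -1877085 + (-1681 - (13/3 - 13/3)) = -1877085 + (-1681 - 1*0) = -1877085 + (-1681 + 0) = -1877085 - 1681 = -1878766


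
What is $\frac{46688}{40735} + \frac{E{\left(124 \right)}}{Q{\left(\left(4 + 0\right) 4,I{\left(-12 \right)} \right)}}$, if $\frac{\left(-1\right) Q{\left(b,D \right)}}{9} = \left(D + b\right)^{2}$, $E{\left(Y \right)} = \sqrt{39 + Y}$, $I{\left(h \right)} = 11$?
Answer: $\frac{46688}{40735} - \frac{\sqrt{163}}{6561} \approx 1.1442$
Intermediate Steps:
$Q{\left(b,D \right)} = - 9 \left(D + b\right)^{2}$
$\frac{46688}{40735} + \frac{E{\left(124 \right)}}{Q{\left(\left(4 + 0\right) 4,I{\left(-12 \right)} \right)}} = \frac{46688}{40735} + \frac{\sqrt{39 + 124}}{\left(-9\right) \left(11 + \left(4 + 0\right) 4\right)^{2}} = 46688 \cdot \frac{1}{40735} + \frac{\sqrt{163}}{\left(-9\right) \left(11 + 4 \cdot 4\right)^{2}} = \frac{46688}{40735} + \frac{\sqrt{163}}{\left(-9\right) \left(11 + 16\right)^{2}} = \frac{46688}{40735} + \frac{\sqrt{163}}{\left(-9\right) 27^{2}} = \frac{46688}{40735} + \frac{\sqrt{163}}{\left(-9\right) 729} = \frac{46688}{40735} + \frac{\sqrt{163}}{-6561} = \frac{46688}{40735} + \sqrt{163} \left(- \frac{1}{6561}\right) = \frac{46688}{40735} - \frac{\sqrt{163}}{6561}$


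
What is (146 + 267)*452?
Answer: 186676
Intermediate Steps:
(146 + 267)*452 = 413*452 = 186676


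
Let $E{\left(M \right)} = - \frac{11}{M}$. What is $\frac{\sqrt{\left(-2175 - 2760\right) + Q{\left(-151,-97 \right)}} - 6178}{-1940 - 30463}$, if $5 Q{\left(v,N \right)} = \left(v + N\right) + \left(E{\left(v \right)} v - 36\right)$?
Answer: $\frac{6178}{32403} - \frac{i \sqrt{4994}}{32403} \approx 0.19066 - 0.0021809 i$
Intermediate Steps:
$Q{\left(v,N \right)} = - \frac{47}{5} + \frac{N}{5} + \frac{v}{5}$ ($Q{\left(v,N \right)} = \frac{\left(v + N\right) + \left(- \frac{11}{v} v - 36\right)}{5} = \frac{\left(N + v\right) - 47}{5} = \frac{-47 + N + v}{5} = - \frac{47}{5} + \frac{N}{5} + \frac{v}{5}$)
$\frac{\sqrt{\left(-2175 - 2760\right) + Q{\left(-151,-97 \right)}} - 6178}{-1940 - 30463} = \frac{\sqrt{\left(-2175 - 2760\right) + \left(- \frac{47}{5} + \frac{1}{5} \left(-97\right) + \frac{1}{5} \left(-151\right)\right)} - 6178}{-1940 - 30463} = \frac{\sqrt{-4935 - 59} - 6178}{-32403} = \left(\sqrt{-4935 - 59} - 6178\right) \left(- \frac{1}{32403}\right) = \left(\sqrt{-4994} - 6178\right) \left(- \frac{1}{32403}\right) = \left(i \sqrt{4994} - 6178\right) \left(- \frac{1}{32403}\right) = \left(-6178 + i \sqrt{4994}\right) \left(- \frac{1}{32403}\right) = \frac{6178}{32403} - \frac{i \sqrt{4994}}{32403}$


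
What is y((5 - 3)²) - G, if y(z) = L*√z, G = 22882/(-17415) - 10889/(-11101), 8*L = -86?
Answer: -8184166051/386647830 ≈ -21.167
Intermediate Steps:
L = -43/4 (L = (⅛)*(-86) = -43/4 ≈ -10.750)
G = -64381147/193323915 (G = 22882*(-1/17415) - 10889*(-1/11101) = -22882/17415 + 10889/11101 = -64381147/193323915 ≈ -0.33302)
y(z) = -43*√z/4
y((5 - 3)²) - G = -43*√((5 - 3)²)/4 - 1*(-64381147/193323915) = -43*√(2²)/4 + 64381147/193323915 = -43*√4/4 + 64381147/193323915 = -43/4*2 + 64381147/193323915 = -43/2 + 64381147/193323915 = -8184166051/386647830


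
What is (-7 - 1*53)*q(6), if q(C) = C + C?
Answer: -720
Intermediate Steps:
q(C) = 2*C
(-7 - 1*53)*q(6) = (-7 - 1*53)*(2*6) = (-7 - 53)*12 = -60*12 = -720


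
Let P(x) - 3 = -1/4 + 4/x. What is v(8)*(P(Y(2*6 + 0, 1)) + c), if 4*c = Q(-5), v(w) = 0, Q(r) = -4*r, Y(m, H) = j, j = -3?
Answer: 0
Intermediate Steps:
Y(m, H) = -3
c = 5 (c = (-4*(-5))/4 = (¼)*20 = 5)
P(x) = 11/4 + 4/x (P(x) = 3 + (-1/4 + 4/x) = 3 + (-1*¼ + 4/x) = 3 + (-¼ + 4/x) = 11/4 + 4/x)
v(8)*(P(Y(2*6 + 0, 1)) + c) = 0*((11/4 + 4/(-3)) + 5) = 0*((11/4 + 4*(-⅓)) + 5) = 0*((11/4 - 4/3) + 5) = 0*(17/12 + 5) = 0*(77/12) = 0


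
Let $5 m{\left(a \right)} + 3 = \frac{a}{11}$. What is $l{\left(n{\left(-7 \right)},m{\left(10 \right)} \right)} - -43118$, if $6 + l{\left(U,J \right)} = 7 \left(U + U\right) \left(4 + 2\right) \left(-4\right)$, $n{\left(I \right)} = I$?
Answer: $45464$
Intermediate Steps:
$m{\left(a \right)} = - \frac{3}{5} + \frac{a}{55}$ ($m{\left(a \right)} = - \frac{3}{5} + \frac{a \frac{1}{11}}{5} = - \frac{3}{5} + \frac{\frac{1}{11} a}{5} = - \frac{3}{5} + \frac{a}{55}$)
$l{\left(U,J \right)} = -6 - 336 U$ ($l{\left(U,J \right)} = -6 + 7 \left(U + U\right) \left(4 + 2\right) \left(-4\right) = -6 + 7 \cdot 2 U 6 \left(-4\right) = -6 + 7 \cdot 12 U \left(-4\right) = -6 + 84 U \left(-4\right) = -6 - 336 U$)
$l{\left(n{\left(-7 \right)},m{\left(10 \right)} \right)} - -43118 = \left(-6 - -2352\right) - -43118 = \left(-6 + 2352\right) + 43118 = 2346 + 43118 = 45464$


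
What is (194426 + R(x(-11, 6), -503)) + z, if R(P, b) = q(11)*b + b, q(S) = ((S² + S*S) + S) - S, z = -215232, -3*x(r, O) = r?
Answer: -143035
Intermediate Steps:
x(r, O) = -r/3
q(S) = 2*S² (q(S) = ((S² + S²) + S) - S = (2*S² + S) - S = (S + 2*S²) - S = 2*S²)
R(P, b) = 243*b (R(P, b) = (2*11²)*b + b = (2*121)*b + b = 242*b + b = 243*b)
(194426 + R(x(-11, 6), -503)) + z = (194426 + 243*(-503)) - 215232 = (194426 - 122229) - 215232 = 72197 - 215232 = -143035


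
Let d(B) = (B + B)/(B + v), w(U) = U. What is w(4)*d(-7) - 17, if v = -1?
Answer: -10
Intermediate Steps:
d(B) = 2*B/(-1 + B) (d(B) = (B + B)/(B - 1) = (2*B)/(-1 + B) = 2*B/(-1 + B))
w(4)*d(-7) - 17 = 4*(2*(-7)/(-1 - 7)) - 17 = 4*(2*(-7)/(-8)) - 17 = 4*(2*(-7)*(-⅛)) - 17 = 4*(7/4) - 17 = 7 - 17 = -10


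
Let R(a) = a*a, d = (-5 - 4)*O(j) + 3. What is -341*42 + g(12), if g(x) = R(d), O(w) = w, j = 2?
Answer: -14097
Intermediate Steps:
d = -15 (d = (-5 - 4)*2 + 3 = -9*2 + 3 = -18 + 3 = -15)
R(a) = a²
g(x) = 225 (g(x) = (-15)² = 225)
-341*42 + g(12) = -341*42 + 225 = -14322 + 225 = -14097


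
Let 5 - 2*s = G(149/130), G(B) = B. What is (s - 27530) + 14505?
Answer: -3385999/260 ≈ -13023.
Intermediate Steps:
s = 501/260 (s = 5/2 - 149/(2*130) = 5/2 - 1/2*149/130 = 5/2 - 149/260 = 501/260 ≈ 1.9269)
(s - 27530) + 14505 = (501/260 - 27530) + 14505 = -7157299/260 + 14505 = -3385999/260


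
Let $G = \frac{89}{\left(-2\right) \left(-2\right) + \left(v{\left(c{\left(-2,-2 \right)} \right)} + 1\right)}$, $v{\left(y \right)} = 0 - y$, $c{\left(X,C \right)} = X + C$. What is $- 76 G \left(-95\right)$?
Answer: $\frac{642580}{9} \approx 71398.0$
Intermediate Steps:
$c{\left(X,C \right)} = C + X$
$v{\left(y \right)} = - y$
$G = \frac{89}{9}$ ($G = \frac{89}{\left(-2\right) \left(-2\right) + \left(- (-2 - 2) + 1\right)} = \frac{89}{4 + \left(\left(-1\right) \left(-4\right) + 1\right)} = \frac{89}{4 + \left(4 + 1\right)} = \frac{89}{4 + 5} = \frac{89}{9} \approx 9.8889$)
$- 76 G \left(-95\right) = \left(-76\right) \frac{89}{9} \left(-95\right) = \left(- \frac{6764}{9}\right) \left(-95\right) = \frac{642580}{9}$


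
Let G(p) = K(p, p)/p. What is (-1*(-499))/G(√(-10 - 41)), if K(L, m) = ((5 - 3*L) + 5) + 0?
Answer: -76347/559 + 4990*I*√51/559 ≈ -136.58 + 63.749*I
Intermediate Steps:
K(L, m) = 10 - 3*L (K(L, m) = (10 - 3*L) + 0 = 10 - 3*L)
G(p) = (10 - 3*p)/p
(-1*(-499))/G(√(-10 - 41)) = (-1*(-499))/(-3 + 10/(√(-10 - 41))) = 499/(-3 + 10/(√(-51))) = 499/(-3 + 10/((I*√51))) = 499/(-3 + 10*(-I*√51/51)) = 499/(-3 - 10*I*√51/51)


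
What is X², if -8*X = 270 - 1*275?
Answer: 25/64 ≈ 0.39063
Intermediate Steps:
X = 5/8 (X = -(270 - 1*275)/8 = -(270 - 275)/8 = -⅛*(-5) = 5/8 ≈ 0.62500)
X² = (5/8)² = 25/64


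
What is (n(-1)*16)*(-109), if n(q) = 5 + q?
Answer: -6976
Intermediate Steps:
(n(-1)*16)*(-109) = ((5 - 1)*16)*(-109) = (4*16)*(-109) = 64*(-109) = -6976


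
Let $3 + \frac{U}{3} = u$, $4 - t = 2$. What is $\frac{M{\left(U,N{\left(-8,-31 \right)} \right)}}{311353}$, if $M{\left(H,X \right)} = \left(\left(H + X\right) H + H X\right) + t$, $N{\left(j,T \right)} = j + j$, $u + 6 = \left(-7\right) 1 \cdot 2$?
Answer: $\frac{6971}{311353} \approx 0.022389$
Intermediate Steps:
$t = 2$ ($t = 4 - 2 = 2$)
$u = -20$ ($u = -6 + \left(-7\right) 1 \cdot 2 = -6 - 14 = -20$)
$N{\left(j,T \right)} = 2 j$
$U = -69$ ($U = -9 + 3 \left(-20\right) = -9 - 60 = -69$)
$M{\left(H,X \right)} = 2 + H X + H \left(H + X\right)$ ($M{\left(H,X \right)} = \left(\left(H + X\right) H + H X\right) + 2 = \left(H \left(H + X\right) + H X\right) + 2 = \left(H X + H \left(H + X\right)\right) + 2 = 2 + H X + H \left(H + X\right)$)
$\frac{M{\left(U,N{\left(-8,-31 \right)} \right)}}{311353} = \frac{2 + \left(-69\right)^{2} + 2 \left(-69\right) 2 \left(-8\right)}{311353} = \left(2 + 4761 + 2 \left(-69\right) \left(-16\right)\right) \frac{1}{311353} = \left(2 + 4761 + 2208\right) \frac{1}{311353} = 6971 \cdot \frac{1}{311353} = \frac{6971}{311353}$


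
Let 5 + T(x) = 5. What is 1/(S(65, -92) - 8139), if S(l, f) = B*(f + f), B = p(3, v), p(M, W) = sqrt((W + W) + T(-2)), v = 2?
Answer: -1/8507 ≈ -0.00011755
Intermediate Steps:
T(x) = 0 (T(x) = -5 + 5 = 0)
p(M, W) = sqrt(2)*sqrt(W) (p(M, W) = sqrt((W + W) + 0) = sqrt(2*W + 0) = sqrt(2*W) = sqrt(2)*sqrt(W))
B = 2 (B = sqrt(2)*sqrt(2) = 2)
S(l, f) = 4*f (S(l, f) = 2*(f + f) = 2*(2*f) = 4*f)
1/(S(65, -92) - 8139) = 1/(4*(-92) - 8139) = 1/(-368 - 8139) = 1/(-8507) = -1/8507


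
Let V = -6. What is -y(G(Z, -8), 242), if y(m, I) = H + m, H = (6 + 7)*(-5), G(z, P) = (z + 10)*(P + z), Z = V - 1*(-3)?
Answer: 142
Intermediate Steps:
Z = -3 (Z = -6 - 1*(-3) = -6 + 3 = -3)
G(z, P) = (10 + z)*(P + z)
H = -65 (H = 13*(-5) = -65)
y(m, I) = -65 + m
-y(G(Z, -8), 242) = -(-65 + ((-3)² + 10*(-8) + 10*(-3) - 8*(-3))) = -(-65 + (9 - 80 - 30 + 24)) = -(-65 - 77) = -1*(-142) = 142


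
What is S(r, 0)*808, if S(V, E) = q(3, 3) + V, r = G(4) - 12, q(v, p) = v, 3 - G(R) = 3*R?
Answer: -14544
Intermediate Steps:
G(R) = 3 - 3*R
r = -21 (r = (3 - 3*4) - 12 = (3 - 12) - 12 = -9 - 12 = -21)
S(V, E) = 3 + V
S(r, 0)*808 = (3 - 21)*808 = -18*808 = -14544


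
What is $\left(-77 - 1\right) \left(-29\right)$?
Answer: $2262$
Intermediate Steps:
$\left(-77 - 1\right) \left(-29\right) = \left(-78\right) \left(-29\right) = 2262$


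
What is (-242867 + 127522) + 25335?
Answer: -90010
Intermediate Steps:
(-242867 + 127522) + 25335 = -115345 + 25335 = -90010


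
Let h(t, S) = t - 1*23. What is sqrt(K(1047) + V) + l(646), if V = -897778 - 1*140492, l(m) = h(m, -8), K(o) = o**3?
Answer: 623 + sqrt(1146692553) ≈ 34486.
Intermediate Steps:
h(t, S) = -23 + t (h(t, S) = t - 23 = -23 + t)
l(m) = -23 + m
V = -1038270 (V = -897778 - 140492 = -1038270)
sqrt(K(1047) + V) + l(646) = sqrt(1047**3 - 1038270) + (-23 + 646) = sqrt(1147730823 - 1038270) + 623 = sqrt(1146692553) + 623 = 623 + sqrt(1146692553)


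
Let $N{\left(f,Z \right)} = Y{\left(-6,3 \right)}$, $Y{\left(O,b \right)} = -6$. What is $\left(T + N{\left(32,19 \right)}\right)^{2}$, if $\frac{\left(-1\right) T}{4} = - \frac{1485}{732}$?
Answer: $\frac{16641}{3721} \approx 4.4722$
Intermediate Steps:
$N{\left(f,Z \right)} = -6$
$T = \frac{495}{61}$ ($T = - 4 \left(- \frac{1485}{732}\right) = - 4 \left(\left(-1485\right) \frac{1}{732}\right) = \left(-4\right) \left(- \frac{495}{244}\right) = \frac{495}{61} \approx 8.1147$)
$\left(T + N{\left(32,19 \right)}\right)^{2} = \left(\frac{495}{61} - 6\right)^{2} = \left(\frac{129}{61}\right)^{2} = \frac{16641}{3721}$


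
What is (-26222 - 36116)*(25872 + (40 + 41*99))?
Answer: -1868332198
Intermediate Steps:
(-26222 - 36116)*(25872 + (40 + 41*99)) = -62338*(25872 + (40 + 4059)) = -62338*(25872 + 4099) = -62338*29971 = -1868332198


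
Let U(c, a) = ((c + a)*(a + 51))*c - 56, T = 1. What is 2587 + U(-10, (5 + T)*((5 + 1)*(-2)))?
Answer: -14689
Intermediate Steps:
U(c, a) = -56 + c*(51 + a)*(a + c) (U(c, a) = ((a + c)*(51 + a))*c - 56 = ((51 + a)*(a + c))*c - 56 = c*(51 + a)*(a + c) - 56 = -56 + c*(51 + a)*(a + c))
2587 + U(-10, (5 + T)*((5 + 1)*(-2))) = 2587 + (-56 + 51*(-10)² + ((5 + 1)*((5 + 1)*(-2)))*(-10)² - 10*4*(5 + 1)⁴ + 51*((5 + 1)*((5 + 1)*(-2)))*(-10)) = 2587 + (-56 + 51*100 + (6*(6*(-2)))*100 - 10*(6*(6*(-2)))² + 51*(6*(6*(-2)))*(-10)) = 2587 + (-56 + 5100 + (6*(-12))*100 - 10*(6*(-12))² + 51*(6*(-12))*(-10)) = 2587 + (-56 + 5100 - 72*100 - 10*(-72)² + 51*(-72)*(-10)) = 2587 + (-56 + 5100 - 7200 - 10*5184 + 36720) = 2587 + (-56 + 5100 - 7200 - 51840 + 36720) = 2587 - 17276 = -14689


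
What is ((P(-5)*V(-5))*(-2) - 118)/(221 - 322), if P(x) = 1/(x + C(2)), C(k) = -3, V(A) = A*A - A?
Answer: 221/202 ≈ 1.0941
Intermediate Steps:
V(A) = A² - A
P(x) = 1/(-3 + x) (P(x) = 1/(x - 3) = 1/(-3 + x))
((P(-5)*V(-5))*(-2) - 118)/(221 - 322) = (((-5*(-1 - 5))/(-3 - 5))*(-2) - 118)/(221 - 322) = (((-5*(-6))/(-8))*(-2) - 118)/(-101) = (-⅛*30*(-2) - 118)*(-1/101) = (-15/4*(-2) - 118)*(-1/101) = (15/2 - 118)*(-1/101) = -221/2*(-1/101) = 221/202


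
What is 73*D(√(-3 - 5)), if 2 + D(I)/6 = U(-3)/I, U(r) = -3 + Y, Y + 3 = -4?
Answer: -876 + 1095*I*√2 ≈ -876.0 + 1548.6*I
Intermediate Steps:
Y = -7 (Y = -3 - 4 = -7)
U(r) = -10 (U(r) = -3 - 7 = -10)
D(I) = -12 - 60/I (D(I) = -12 + 6*(-10/I) = -12 - 60/I)
73*D(√(-3 - 5)) = 73*(-12 - 60/√(-3 - 5)) = 73*(-12 - 60*(-I*√2/4)) = 73*(-12 - (-15)*I*√2) = 73*(-12 + 15*I*√2) = -876 + 1095*I*√2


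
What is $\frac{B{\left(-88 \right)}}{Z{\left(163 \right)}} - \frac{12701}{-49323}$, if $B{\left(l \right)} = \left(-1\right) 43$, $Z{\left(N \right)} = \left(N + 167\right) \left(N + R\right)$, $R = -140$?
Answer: $\frac{31426567}{124787190} \approx 0.25184$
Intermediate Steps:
$Z{\left(N \right)} = \left(-140 + N\right) \left(167 + N\right)$ ($Z{\left(N \right)} = \left(N + 167\right) \left(N - 140\right) = \left(167 + N\right) \left(-140 + N\right) = \left(-140 + N\right) \left(167 + N\right)$)
$B{\left(l \right)} = -43$
$\frac{B{\left(-88 \right)}}{Z{\left(163 \right)}} - \frac{12701}{-49323} = - \frac{43}{-23380 + 163^{2} + 27 \cdot 163} - \frac{12701}{-49323} = - \frac{43}{-23380 + 26569 + 4401} - - \frac{12701}{49323} = - \frac{43}{7590} + \frac{12701}{49323} = \frac{31426567}{124787190}$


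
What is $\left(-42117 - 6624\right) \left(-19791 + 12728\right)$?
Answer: $344257683$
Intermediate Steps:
$\left(-42117 - 6624\right) \left(-19791 + 12728\right) = \left(-48741\right) \left(-7063\right) = 344257683$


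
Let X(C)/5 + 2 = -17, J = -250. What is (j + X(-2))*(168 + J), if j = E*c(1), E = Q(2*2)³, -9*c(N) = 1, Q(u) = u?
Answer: 75358/9 ≈ 8373.1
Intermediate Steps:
c(N) = -⅑ (c(N) = -⅑*1 = -⅑)
E = 64 (E = (2*2)³ = 4³ = 64)
X(C) = -95 (X(C) = -10 + 5*(-17) = -10 - 85 = -95)
j = -64/9 (j = 64*(-⅑) = -64/9 ≈ -7.1111)
(j + X(-2))*(168 + J) = (-64/9 - 95)*(168 - 250) = -919/9*(-82) = 75358/9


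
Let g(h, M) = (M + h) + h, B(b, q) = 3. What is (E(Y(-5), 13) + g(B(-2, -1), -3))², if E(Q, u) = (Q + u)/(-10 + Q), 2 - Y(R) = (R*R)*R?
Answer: 241081/13689 ≈ 17.611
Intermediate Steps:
Y(R) = 2 - R³ (Y(R) = 2 - R*R*R = 2 - R²*R = 2 - R³)
g(h, M) = M + 2*h
E(Q, u) = (Q + u)/(-10 + Q)
(E(Y(-5), 13) + g(B(-2, -1), -3))² = (((2 - 1*(-5)³) + 13)/(-10 + (2 - 1*(-5)³)) + (-3 + 2*3))² = (((2 - 1*(-125)) + 13)/(-10 + (2 - 1*(-125))) + (-3 + 6))² = (((2 + 125) + 13)/(-10 + (2 + 125)) + 3)² = ((127 + 13)/(-10 + 127) + 3)² = (140/117 + 3)² = (491/117)² = 241081/13689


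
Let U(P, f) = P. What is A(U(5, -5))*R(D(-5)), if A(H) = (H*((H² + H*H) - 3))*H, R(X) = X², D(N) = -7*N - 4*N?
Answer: 3554375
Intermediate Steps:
D(N) = -11*N
A(H) = H²*(-3 + 2*H²) (A(H) = (H*((H² + H²) - 3))*H = (H*(2*H² - 3))*H = (H*(-3 + 2*H²))*H = H²*(-3 + 2*H²))
A(U(5, -5))*R(D(-5)) = (5²*(-3 + 2*5²))*(-11*(-5))² = (25*(-3 + 2*25))*55² = (25*(-3 + 50))*3025 = (25*47)*3025 = 1175*3025 = 3554375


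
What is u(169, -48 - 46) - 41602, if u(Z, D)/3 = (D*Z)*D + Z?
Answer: 4438757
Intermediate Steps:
u(Z, D) = 3*Z + 3*Z*D**2 (u(Z, D) = 3*((D*Z)*D + Z) = 3*(Z*D**2 + Z) = 3*(Z + Z*D**2) = 3*Z + 3*Z*D**2)
u(169, -48 - 46) - 41602 = 3*169*(1 + (-48 - 46)**2) - 41602 = 3*169*(1 + (-94)**2) - 41602 = 3*169*(1 + 8836) - 41602 = 3*169*8837 - 41602 = 4480359 - 41602 = 4438757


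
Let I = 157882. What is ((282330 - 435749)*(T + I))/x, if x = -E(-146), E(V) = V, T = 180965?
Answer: -51985567893/146 ≈ -3.5607e+8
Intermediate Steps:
x = 146 (x = -1*(-146) = 146)
((282330 - 435749)*(T + I))/x = ((282330 - 435749)*(180965 + 157882))/146 = -153419*338847*(1/146) = -51985567893*1/146 = -51985567893/146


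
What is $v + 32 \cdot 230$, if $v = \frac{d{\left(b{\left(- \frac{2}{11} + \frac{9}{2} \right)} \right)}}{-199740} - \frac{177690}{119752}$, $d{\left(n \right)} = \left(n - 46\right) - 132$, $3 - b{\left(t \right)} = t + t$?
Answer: $\frac{48402837109831}{6577797732} \approx 7358.5$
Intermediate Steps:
$b{\left(t \right)} = 3 - 2 t$ ($b{\left(t \right)} = 3 - \left(t + t\right) = 3 - 2 t$)
$d{\left(n \right)} = -178 + n$ ($d{\left(n \right)} = \left(-46 + n\right) - 132 = -178 + n$)
$v = - \frac{9754197689}{6577797732}$ ($v = \frac{-178 + \left(3 - 2 \left(- \frac{2}{11} + \frac{9}{2}\right)\right)}{-199740} - \frac{177690}{119752} = \left(-178 + \left(3 - 2 \left(\left(-2\right) \frac{1}{11} + 9 \cdot \frac{1}{2}\right)\right)\right) \left(- \frac{1}{199740}\right) - \frac{88845}{59876} = \left(-178 + \left(3 - 2 \left(- \frac{2}{11} + \frac{9}{2}\right)\right)\right) \left(- \frac{1}{199740}\right) - \frac{88845}{59876} = \left(-178 + \left(3 - \frac{95}{11}\right)\right) \left(- \frac{1}{199740}\right) - \frac{88845}{59876} = \left(-178 - \frac{62}{11}\right) \left(- \frac{1}{199740}\right) - \frac{88845}{59876} = \left(- \frac{2020}{11}\right) \left(- \frac{1}{199740}\right) - \frac{88845}{59876} = \frac{101}{109857} - \frac{88845}{59876} = - \frac{9754197689}{6577797732} \approx -1.4829$)
$v + 32 \cdot 230 = - \frac{9754197689}{6577797732} + 32 \cdot 230 = - \frac{9754197689}{6577797732} + 7360 = \frac{48402837109831}{6577797732}$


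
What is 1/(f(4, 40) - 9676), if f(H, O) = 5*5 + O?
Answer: -1/9611 ≈ -0.00010405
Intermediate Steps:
f(H, O) = 25 + O
1/(f(4, 40) - 9676) = 1/((25 + 40) - 9676) = 1/(65 - 9676) = 1/(-9611) = -1/9611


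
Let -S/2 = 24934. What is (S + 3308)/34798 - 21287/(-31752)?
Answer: -52687721/78921864 ≈ -0.66759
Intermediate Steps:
S = -49868 (S = -2*24934 = -49868)
(S + 3308)/34798 - 21287/(-31752) = (-49868 + 3308)/34798 - 21287/(-31752) = -46560*1/34798 - 21287*(-1/31752) = -23280/17399 + 3041/4536 = -52687721/78921864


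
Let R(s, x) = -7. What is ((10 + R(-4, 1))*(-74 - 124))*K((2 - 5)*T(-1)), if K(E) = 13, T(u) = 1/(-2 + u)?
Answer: -7722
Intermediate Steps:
((10 + R(-4, 1))*(-74 - 124))*K((2 - 5)*T(-1)) = ((10 - 7)*(-74 - 124))*13 = (3*(-198))*13 = -594*13 = -7722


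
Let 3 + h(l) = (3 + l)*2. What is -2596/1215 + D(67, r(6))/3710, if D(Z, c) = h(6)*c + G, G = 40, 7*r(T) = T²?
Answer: -6642182/3155355 ≈ -2.1050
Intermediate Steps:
r(T) = T²/7
h(l) = 3 + 2*l (h(l) = -3 + (3 + l)*2 = -3 + (6 + 2*l) = 3 + 2*l)
D(Z, c) = 40 + 15*c (D(Z, c) = (3 + 2*6)*c + 40 = (3 + 12)*c + 40 = 15*c + 40 = 40 + 15*c)
-2596/1215 + D(67, r(6))/3710 = -2596/1215 + (40 + 15*((⅐)*6²))/3710 = -2596*1/1215 + (40 + 15*((⅐)*36))*(1/3710) = -2596/1215 + (40 + 15*(36/7))*(1/3710) = -2596/1215 + (40 + 540/7)*(1/3710) = -2596/1215 + (820/7)*(1/3710) = -2596/1215 + 82/2597 = -6642182/3155355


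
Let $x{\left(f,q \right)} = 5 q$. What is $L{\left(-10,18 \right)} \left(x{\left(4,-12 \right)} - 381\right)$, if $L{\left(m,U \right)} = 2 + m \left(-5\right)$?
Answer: $-22932$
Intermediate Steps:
$L{\left(m,U \right)} = 2 - 5 m$
$L{\left(-10,18 \right)} \left(x{\left(4,-12 \right)} - 381\right) = \left(2 - -50\right) \left(5 \left(-12\right) - 381\right) = \left(2 + 50\right) \left(-60 - 381\right) = 52 \left(-441\right) = -22932$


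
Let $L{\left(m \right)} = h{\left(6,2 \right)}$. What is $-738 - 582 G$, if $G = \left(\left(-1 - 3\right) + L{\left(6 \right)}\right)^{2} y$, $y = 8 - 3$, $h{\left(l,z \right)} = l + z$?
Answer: $-47298$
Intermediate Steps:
$L{\left(m \right)} = 8$ ($L{\left(m \right)} = 6 + 2 = 8$)
$y = 5$ ($y = 8 - 3 = 5$)
$G = 80$ ($G = \left(\left(-1 - 3\right) + 8\right)^{2} \cdot 5 = \left(-4 + 8\right)^{2} \cdot 5 = 4^{2} \cdot 5 = 16 \cdot 5 = 80$)
$-738 - 582 G = -738 - 46560 = -47298$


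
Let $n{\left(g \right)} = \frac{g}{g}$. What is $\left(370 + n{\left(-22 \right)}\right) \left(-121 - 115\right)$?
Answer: $-87556$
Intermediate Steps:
$n{\left(g \right)} = 1$
$\left(370 + n{\left(-22 \right)}\right) \left(-121 - 115\right) = \left(370 + 1\right) \left(-121 - 115\right) = 371 \left(-236\right) = -87556$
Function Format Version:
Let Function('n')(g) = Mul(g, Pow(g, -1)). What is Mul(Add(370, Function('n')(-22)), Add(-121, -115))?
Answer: -87556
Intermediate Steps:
Function('n')(g) = 1
Mul(Add(370, Function('n')(-22)), Add(-121, -115)) = Mul(Add(370, 1), Add(-121, -115)) = Mul(371, -236) = -87556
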